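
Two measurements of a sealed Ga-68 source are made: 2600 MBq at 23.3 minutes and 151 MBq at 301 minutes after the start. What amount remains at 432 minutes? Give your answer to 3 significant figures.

39.4 MBq

Over Δt = 301 − 23.3 = 277.7 minutes, the level fell by a factor of 2600/151 ≈ 17.219.
n = log₂(17.219) ≈ 4.1059 half-lives, so t½ = 277.7/4.1059 ≈ 67.635 minutes.
From t = 301 to t = 432: 151 × (1/2)^((432−301)/67.635) ≈ 39.438 MBq.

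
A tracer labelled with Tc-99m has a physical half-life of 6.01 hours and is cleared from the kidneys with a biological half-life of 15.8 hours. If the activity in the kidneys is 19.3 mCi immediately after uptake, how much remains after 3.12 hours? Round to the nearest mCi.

1/t_eff = 1/t_phys + 1/t_biol = 1/6.01 + 1/15.8 = 0.22968 per hour.
t_eff = 6.01 × 15.8 / (6.01 + 15.8) ≈ 4.3539 hours.
Remaining = 19.3 × (1/2)^(3.12/4.3539) = 19.3 × (1/2)^0.7166 ≈ 11.745 mCi.

12 mCi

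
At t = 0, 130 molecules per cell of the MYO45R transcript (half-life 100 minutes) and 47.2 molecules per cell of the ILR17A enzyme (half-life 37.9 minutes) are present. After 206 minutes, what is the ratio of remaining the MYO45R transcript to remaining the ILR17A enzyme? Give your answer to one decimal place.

28.6

MYO45R transcript: 130 × (1/2)^(206/100) = 130 × (1/2)^2.06 ≈ 31.176 molecules per cell.
ILR17A enzyme: 47.2 × (1/2)^(206/37.9) = 47.2 × (1/2)^5.4354 ≈ 1.0908 molecules per cell.
Ratio ≈ 31.176 / 1.0908 ≈ 28.581.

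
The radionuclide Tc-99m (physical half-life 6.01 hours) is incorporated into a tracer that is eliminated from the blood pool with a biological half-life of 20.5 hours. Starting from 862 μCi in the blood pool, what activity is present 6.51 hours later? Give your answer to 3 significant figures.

326 μCi

1/t_eff = 1/t_phys + 1/t_biol = 1/6.01 + 1/20.5 = 0.21517 per hour.
t_eff = 6.01 × 20.5 / (6.01 + 20.5) ≈ 4.6475 hours.
Remaining = 862 × (1/2)^(6.51/4.6475) = 862 × (1/2)^1.4008 ≈ 326.47 μCi.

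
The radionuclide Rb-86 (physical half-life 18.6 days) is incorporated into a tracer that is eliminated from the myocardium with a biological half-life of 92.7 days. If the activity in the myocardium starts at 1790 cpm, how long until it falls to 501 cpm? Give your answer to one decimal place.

28.5 days

1/t_eff = 1/t_phys + 1/t_biol = 1/18.6 + 1/92.7 = 0.064551 per day.
t_eff = 18.6 × 92.7 / (18.6 + 92.7) ≈ 15.492 days.
n = log₂(1790/501) ≈ 1.8371; t = 1.8371 × 15.492 ≈ 28.459 days.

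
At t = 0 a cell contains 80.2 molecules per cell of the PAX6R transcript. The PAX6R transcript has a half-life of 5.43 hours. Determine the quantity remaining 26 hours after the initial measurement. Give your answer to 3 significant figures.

Number of half-lives: n = 26/5.43 ≈ 4.7882.
Remaining = 80.2 × (1/2)^4.7882 = 80.2 × 0.036191 ≈ 2.9025 molecules per cell.

2.90 molecules per cell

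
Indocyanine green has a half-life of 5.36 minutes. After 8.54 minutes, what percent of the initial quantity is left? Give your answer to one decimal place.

33.1%

n = 8.54/5.36 ≈ 1.5933 half-lives.
Fraction remaining = (1/2)^1.5933 ≈ 0.33142, i.e. 33.142%.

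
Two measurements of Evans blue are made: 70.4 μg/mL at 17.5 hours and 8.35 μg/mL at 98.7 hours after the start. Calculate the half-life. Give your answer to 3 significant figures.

Over Δt = 98.7 − 17.5 = 81.2 hours, the level fell by a factor of 70.4/8.35 ≈ 8.4311.
n = log₂(8.4311) ≈ 3.0757 half-lives, so t½ = 81.2/3.0757 ≈ 26.4 hours.

26.4 hours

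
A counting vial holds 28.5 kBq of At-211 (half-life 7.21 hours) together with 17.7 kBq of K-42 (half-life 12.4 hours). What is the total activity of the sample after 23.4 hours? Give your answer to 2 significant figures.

At-211: 28.5 × (1/2)^(23.4/7.21) = 28.5 × (1/2)^3.2455 ≈ 3.0051 kBq.
K-42: 17.7 × (1/2)^(23.4/12.4) = 17.7 × (1/2)^1.8871 ≈ 4.7852 kBq.
Total = 3.0051 + 4.7852 ≈ 7.7903 kBq.

7.8 kBq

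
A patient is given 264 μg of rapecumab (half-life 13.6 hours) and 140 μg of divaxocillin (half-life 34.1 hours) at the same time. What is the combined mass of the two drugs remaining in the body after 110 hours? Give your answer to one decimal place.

15.9 μg

rapecumab: 264 × (1/2)^(110/13.6) = 264 × (1/2)^8.0882 ≈ 0.97007 μg.
divaxocillin: 140 × (1/2)^(110/34.1) = 140 × (1/2)^3.2258 ≈ 14.965 μg.
Total = 0.97007 + 14.965 ≈ 15.935 μg.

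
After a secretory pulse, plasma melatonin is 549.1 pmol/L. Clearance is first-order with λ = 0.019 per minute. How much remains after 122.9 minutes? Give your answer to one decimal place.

t½ = ln 2 / λ = 0.69315 / 0.019 ≈ 36.481 minutes.
Number of half-lives: n = 122.9/36.481 ≈ 3.3688.
Remaining = 549.1 × (1/2)^3.3688 = 549.1 × 0.096801 ≈ 53.153 pmol/L.

53.2 pmol/L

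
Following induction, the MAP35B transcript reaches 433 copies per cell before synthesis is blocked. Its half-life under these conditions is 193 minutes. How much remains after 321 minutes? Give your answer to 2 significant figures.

Number of half-lives: n = 321/193 ≈ 1.6632.
Remaining = 433 × (1/2)^1.6632 = 433 × 0.31574 ≈ 136.71 copies per cell.

140 copies per cell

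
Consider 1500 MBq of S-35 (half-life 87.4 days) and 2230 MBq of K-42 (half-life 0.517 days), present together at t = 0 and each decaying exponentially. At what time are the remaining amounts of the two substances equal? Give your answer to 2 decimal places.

0.30 days

Set 1500·(1/2)^(t/87.4) = 2230·(1/2)^(t/0.517).
Taking log₂: log₂(1500/2230) = t·(1/87.4 − 1/0.517).
log₂(0.67265) = -0.57208; 1/87.4 − 1/0.517 = -1.9228.
t = -0.57208 / -1.9228 ≈ 0.29753 days.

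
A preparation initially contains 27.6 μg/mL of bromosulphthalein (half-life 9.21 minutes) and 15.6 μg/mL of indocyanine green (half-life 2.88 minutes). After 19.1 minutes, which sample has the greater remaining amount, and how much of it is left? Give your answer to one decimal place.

bromosulphthalein, 6.6 μg/mL

bromosulphthalein: 27.6 × (1/2)^2.0738 ≈ 6.5558 μg/mL.
indocyanine green: 15.6 × (1/2)^6.6319 ≈ 0.15729 μg/mL.
Bromosulphthalein has more remaining, at ≈ 6.5558 μg/mL.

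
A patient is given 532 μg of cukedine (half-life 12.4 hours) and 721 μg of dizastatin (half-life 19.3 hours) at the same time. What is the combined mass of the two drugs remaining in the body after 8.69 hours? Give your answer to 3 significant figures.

855 μg

cukedine: 532 × (1/2)^(8.69/12.4) = 532 × (1/2)^0.70081 ≈ 327.3 μg.
dizastatin: 721 × (1/2)^(8.69/19.3) = 721 × (1/2)^0.45026 ≈ 527.71 μg.
Total = 327.3 + 527.71 ≈ 855.01 μg.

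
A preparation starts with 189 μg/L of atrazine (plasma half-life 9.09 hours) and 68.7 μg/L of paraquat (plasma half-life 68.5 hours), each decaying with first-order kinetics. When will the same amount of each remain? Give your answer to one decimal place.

15.3 hours

Set 189·(1/2)^(t/9.09) = 68.7·(1/2)^(t/68.5).
Taking log₂: log₂(189/68.7) = t·(1/9.09 − 1/68.5).
log₂(2.7511) = 1.46; 1/9.09 − 1/68.5 = 0.095412.
t = 1.46 / 0.095412 ≈ 15.302 hours.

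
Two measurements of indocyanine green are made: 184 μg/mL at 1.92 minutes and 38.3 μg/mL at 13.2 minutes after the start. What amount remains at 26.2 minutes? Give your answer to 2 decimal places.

Over Δt = 13.2 − 1.92 = 11.28 minutes, the level fell by a factor of 184/38.3 ≈ 4.8042.
n = log₂(4.8042) ≈ 2.2643 half-lives, so t½ = 11.28/2.2643 ≈ 4.9817 minutes.
From t = 13.2 to t = 26.2: 38.3 × (1/2)^((26.2−13.2)/4.9817) ≈ 6.2755 μg/mL.

6.28 μg/mL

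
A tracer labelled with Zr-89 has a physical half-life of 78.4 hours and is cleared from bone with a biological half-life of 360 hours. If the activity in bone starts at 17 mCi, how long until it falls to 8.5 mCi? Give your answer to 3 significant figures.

64.4 hours

1/t_eff = 1/t_phys + 1/t_biol = 1/78.4 + 1/360 = 0.015533 per hour.
t_eff = 78.4 × 360 / (78.4 + 360) ≈ 64.38 hours.
n = log₂(17/8.5) ≈ 1; t = 1 × 64.38 ≈ 64.38 hours.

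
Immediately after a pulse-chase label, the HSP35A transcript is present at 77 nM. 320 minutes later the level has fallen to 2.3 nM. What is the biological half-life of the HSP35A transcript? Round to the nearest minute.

63 minutes

A/A₀ = 2.3/77 ≈ 0.02987.
n = log₂(33.478) ≈ 5.0652 half-lives elapsed in 320 minutes.
t½ = 320/5.0652 ≈ 63.177 minutes.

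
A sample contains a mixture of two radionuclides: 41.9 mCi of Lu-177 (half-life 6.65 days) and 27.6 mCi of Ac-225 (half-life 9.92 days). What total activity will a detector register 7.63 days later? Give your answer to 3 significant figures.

35.1 mCi

Lu-177: 41.9 × (1/2)^(7.63/6.65) = 41.9 × (1/2)^1.1474 ≈ 18.916 mCi.
Ac-225: 27.6 × (1/2)^(7.63/9.92) = 27.6 × (1/2)^0.76915 ≈ 16.195 mCi.
Total = 18.916 + 16.195 ≈ 35.11 mCi.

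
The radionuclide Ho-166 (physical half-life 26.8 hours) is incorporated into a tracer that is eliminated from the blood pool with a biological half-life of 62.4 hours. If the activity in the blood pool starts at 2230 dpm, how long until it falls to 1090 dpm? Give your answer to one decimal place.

19.4 hours

1/t_eff = 1/t_phys + 1/t_biol = 1/26.8 + 1/62.4 = 0.053339 per hour.
t_eff = 26.8 × 62.4 / (26.8 + 62.4) ≈ 18.748 hours.
n = log₂(2230/1090) ≈ 1.0327; t = 1.0327 × 18.748 ≈ 19.361 hours.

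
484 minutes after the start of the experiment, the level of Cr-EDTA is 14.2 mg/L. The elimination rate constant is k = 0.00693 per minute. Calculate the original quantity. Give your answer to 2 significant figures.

410 mg/L

t½ = ln 2 / k = 0.69315 / 0.00693 ≈ 100.02 minutes.
Number of half-lives elapsed: n = 484/100.02 ≈ 4.839.
A₀ = A × 2^n = 14.2 × 2^4.839 = 14.2 × 28.62 ≈ 406.41 mg/L.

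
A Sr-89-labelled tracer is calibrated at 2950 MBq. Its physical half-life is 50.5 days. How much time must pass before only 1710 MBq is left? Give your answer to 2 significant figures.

40 days

Fraction remaining = 1710/2950 ≈ 0.57966.
n = log₂(2950/1710) = ln(1.7251)/ln 2 ≈ 0.78672 half-lives.
t = n × t½ = 0.78672 × 50.5 ≈ 39.729 days.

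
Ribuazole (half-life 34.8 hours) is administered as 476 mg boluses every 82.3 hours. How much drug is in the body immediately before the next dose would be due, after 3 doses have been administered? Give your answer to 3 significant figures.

114 mg

The 3 doses were given 246.9, 164.6, 82.3 hours ago.
Total = 476·(1/2)^(246.9/34.8) + 476·(1/2)^(164.6/34.8) + 476·(1/2)^(82.3/34.8)
      = 3.4822 + 17.938 + 92.403 ≈ 113.82 mg.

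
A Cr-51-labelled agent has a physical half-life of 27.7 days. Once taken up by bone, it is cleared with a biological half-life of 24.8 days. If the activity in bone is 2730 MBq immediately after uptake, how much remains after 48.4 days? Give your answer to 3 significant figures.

1/t_eff = 1/t_phys + 1/t_biol = 1/27.7 + 1/24.8 = 0.076424 per day.
t_eff = 27.7 × 24.8 / (27.7 + 24.8) ≈ 13.085 days.
Remaining = 2730 × (1/2)^(48.4/13.085) = 2730 × (1/2)^3.6989 ≈ 210.22 MBq.

210 MBq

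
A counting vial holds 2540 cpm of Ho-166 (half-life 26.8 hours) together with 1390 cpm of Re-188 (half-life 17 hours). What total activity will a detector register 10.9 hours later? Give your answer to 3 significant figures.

Ho-166: 2540 × (1/2)^(10.9/26.8) = 2540 × (1/2)^0.40672 ≈ 1916 cpm.
Re-188: 1390 × (1/2)^(10.9/17) = 1390 × (1/2)^0.64118 ≈ 891.25 cpm.
Total = 1916 + 891.25 ≈ 2807.3 cpm.

2810 cpm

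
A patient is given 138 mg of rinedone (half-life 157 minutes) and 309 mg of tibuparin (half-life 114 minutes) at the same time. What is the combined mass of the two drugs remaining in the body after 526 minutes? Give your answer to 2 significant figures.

26 mg

rinedone: 138 × (1/2)^(526/157) = 138 × (1/2)^3.3503 ≈ 13.531 mg.
tibuparin: 309 × (1/2)^(526/114) = 309 × (1/2)^4.614 ≈ 12.618 mg.
Total = 13.531 + 12.618 ≈ 26.149 mg.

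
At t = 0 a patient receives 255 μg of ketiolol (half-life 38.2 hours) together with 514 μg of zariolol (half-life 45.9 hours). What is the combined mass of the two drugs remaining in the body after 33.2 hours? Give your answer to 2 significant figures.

450 μg

ketiolol: 255 × (1/2)^(33.2/38.2) = 255 × (1/2)^0.86911 ≈ 139.61 μg.
zariolol: 514 × (1/2)^(33.2/45.9) = 514 × (1/2)^0.72331 ≈ 311.33 μg.
Total = 139.61 + 311.33 ≈ 450.94 μg.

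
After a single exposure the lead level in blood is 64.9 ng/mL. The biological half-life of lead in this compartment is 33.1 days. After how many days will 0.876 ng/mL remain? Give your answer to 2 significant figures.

Fraction remaining = 0.876/64.9 ≈ 0.013498.
n = log₂(64.9/0.876) = ln(74.087)/ln 2 ≈ 6.2111 half-lives.
t = n × t½ = 6.2111 × 33.1 ≈ 205.59 days.

210 days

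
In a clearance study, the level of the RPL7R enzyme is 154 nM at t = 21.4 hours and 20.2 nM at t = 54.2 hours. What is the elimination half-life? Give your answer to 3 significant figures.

11.2 hours

Over Δt = 54.2 − 21.4 = 32.8 hours, the level fell by a factor of 154/20.2 ≈ 7.6238.
n = log₂(7.6238) ≈ 2.9305 half-lives, so t½ = 32.8/2.9305 ≈ 11.193 hours.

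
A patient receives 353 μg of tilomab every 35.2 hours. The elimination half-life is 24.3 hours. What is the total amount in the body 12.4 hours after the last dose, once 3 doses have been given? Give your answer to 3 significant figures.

372 μg

The 3 doses were given 82.8, 47.6, 12.4 hours ago.
Total = 353·(1/2)^(82.8/24.3) + 353·(1/2)^(47.6/24.3) + 353·(1/2)^(12.4/24.3)
      = 33.269 + 90.804 + 247.84 ≈ 371.91 μg.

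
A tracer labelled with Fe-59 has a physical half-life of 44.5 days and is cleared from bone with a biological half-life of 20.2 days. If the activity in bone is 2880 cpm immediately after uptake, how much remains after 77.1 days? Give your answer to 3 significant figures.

61.5 cpm

1/t_eff = 1/t_phys + 1/t_biol = 1/44.5 + 1/20.2 = 0.071977 per day.
t_eff = 44.5 × 20.2 / (44.5 + 20.2) ≈ 13.893 days.
Remaining = 2880 × (1/2)^(77.1/13.893) = 2880 × (1/2)^5.5494 ≈ 61.497 cpm.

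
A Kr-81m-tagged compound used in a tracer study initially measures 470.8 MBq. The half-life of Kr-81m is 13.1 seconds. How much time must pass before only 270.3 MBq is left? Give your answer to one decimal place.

Fraction remaining = 270.3/470.8 ≈ 0.57413.
n = log₂(470.8/270.3) = ln(1.7418)/ln 2 ≈ 0.80055 half-lives.
t = n × t½ = 0.80055 × 13.1 ≈ 10.487 seconds.

10.5 seconds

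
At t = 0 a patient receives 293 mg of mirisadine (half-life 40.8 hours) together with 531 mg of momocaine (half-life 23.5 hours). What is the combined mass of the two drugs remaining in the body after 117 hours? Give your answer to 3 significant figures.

mirisadine: 293 × (1/2)^(117/40.8) = 293 × (1/2)^2.8676 ≈ 40.144 mg.
momocaine: 531 × (1/2)^(117/23.5) = 531 × (1/2)^4.9787 ≈ 16.84 mg.
Total = 40.144 + 16.84 ≈ 56.984 mg.

57.0 mg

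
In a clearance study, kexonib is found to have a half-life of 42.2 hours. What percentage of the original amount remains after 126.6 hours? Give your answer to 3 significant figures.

n = 126.6/42.2 ≈ 3 half-lives.
Fraction remaining = (1/2)^3 ≈ 0.125, i.e. 12.5%.

12.5%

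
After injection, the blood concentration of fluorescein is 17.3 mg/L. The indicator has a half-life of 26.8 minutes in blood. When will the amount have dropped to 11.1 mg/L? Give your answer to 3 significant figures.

17.2 minutes

Fraction remaining = 11.1/17.3 ≈ 0.64162.
n = log₂(17.3/11.1) = ln(1.5586)/ln 2 ≈ 0.64021 half-lives.
t = n × t½ = 0.64021 × 26.8 ≈ 17.158 minutes.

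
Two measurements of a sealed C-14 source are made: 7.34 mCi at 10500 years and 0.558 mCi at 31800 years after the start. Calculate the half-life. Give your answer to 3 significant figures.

5730 years

Over Δt = 31800 − 10500 = 21300 years, the level fell by a factor of 7.34/0.558 ≈ 13.154.
n = log₂(13.154) ≈ 3.7174 half-lives, so t½ = 21300/3.7174 ≈ 5729.7 years.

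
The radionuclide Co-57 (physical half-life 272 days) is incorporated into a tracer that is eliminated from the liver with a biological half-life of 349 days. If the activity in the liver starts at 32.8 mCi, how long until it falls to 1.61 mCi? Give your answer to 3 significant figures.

665 days

1/t_eff = 1/t_phys + 1/t_biol = 1/272 + 1/349 = 0.0065418 per day.
t_eff = 272 × 349 / (272 + 349) ≈ 152.86 days.
n = log₂(32.8/1.61) ≈ 4.3486; t = 4.3486 × 152.86 ≈ 664.73 days.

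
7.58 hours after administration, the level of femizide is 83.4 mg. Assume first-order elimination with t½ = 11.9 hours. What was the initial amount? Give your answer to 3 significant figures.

Number of half-lives elapsed: n = 7.58/11.9 ≈ 0.63697.
A₀ = A × 2^n = 83.4 × 2^0.63697 = 83.4 × 1.5551 ≈ 129.69 mg.

130 mg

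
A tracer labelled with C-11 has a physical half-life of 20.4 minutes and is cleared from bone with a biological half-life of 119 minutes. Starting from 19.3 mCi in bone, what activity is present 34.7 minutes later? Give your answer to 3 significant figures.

4.85 mCi

1/t_eff = 1/t_phys + 1/t_biol = 1/20.4 + 1/119 = 0.057423 per minute.
t_eff = 20.4 × 119 / (20.4 + 119) ≈ 17.415 minutes.
Remaining = 19.3 × (1/2)^(34.7/17.415) = 19.3 × (1/2)^1.9926 ≈ 4.8499 mCi.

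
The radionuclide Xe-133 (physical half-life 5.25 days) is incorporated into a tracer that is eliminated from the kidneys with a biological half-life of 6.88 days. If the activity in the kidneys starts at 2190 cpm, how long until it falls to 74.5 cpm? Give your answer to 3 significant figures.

14.5 days

1/t_eff = 1/t_phys + 1/t_biol = 1/5.25 + 1/6.88 = 0.33583 per day.
t_eff = 5.25 × 6.88 / (5.25 + 6.88) ≈ 2.9777 days.
n = log₂(2190/74.5) ≈ 4.8775; t = 4.8775 × 2.9777 ≈ 14.524 days.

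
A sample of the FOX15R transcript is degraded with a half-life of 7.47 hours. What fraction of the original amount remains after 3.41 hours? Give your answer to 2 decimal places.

n = 3.41/7.47 ≈ 0.45649 half-lives.
Fraction remaining = (1/2)^0.45649 ≈ 0.72876.

0.73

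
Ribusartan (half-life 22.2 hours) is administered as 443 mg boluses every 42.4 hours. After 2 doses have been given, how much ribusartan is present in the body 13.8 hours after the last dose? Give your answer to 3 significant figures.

The 2 doses were given 56.2, 13.8 hours ago.
Total = 443·(1/2)^(56.2/22.2) + 443·(1/2)^(13.8/22.2)
      = 76.619 + 287.92 ≈ 364.54 mg.

365 mg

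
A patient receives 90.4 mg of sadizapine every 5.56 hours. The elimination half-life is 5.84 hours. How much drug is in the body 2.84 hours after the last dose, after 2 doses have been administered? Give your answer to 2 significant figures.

The 2 doses were given 8.4, 2.84 hours ago.
Total = 90.4·(1/2)^(8.4/5.84) + 90.4·(1/2)^(2.84/5.84)
      = 33.356 + 64.532 ≈ 97.889 mg.

98 mg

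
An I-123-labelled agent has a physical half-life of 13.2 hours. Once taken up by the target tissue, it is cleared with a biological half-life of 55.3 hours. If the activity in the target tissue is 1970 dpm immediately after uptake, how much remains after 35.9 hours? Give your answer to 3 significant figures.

191 dpm

1/t_eff = 1/t_phys + 1/t_biol = 1/13.2 + 1/55.3 = 0.093841 per hour.
t_eff = 13.2 × 55.3 / (13.2 + 55.3) ≈ 10.656 hours.
Remaining = 1970 × (1/2)^(35.9/10.656) = 1970 × (1/2)^3.3689 ≈ 190.69 dpm.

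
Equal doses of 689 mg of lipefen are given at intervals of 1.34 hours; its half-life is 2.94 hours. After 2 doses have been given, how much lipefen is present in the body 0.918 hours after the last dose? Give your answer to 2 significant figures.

The 2 doses were given 2.258, 0.918 hours ago.
Total = 689·(1/2)^(2.258/2.94) + 689·(1/2)^(0.918/2.94)
      = 404.59 + 554.91 ≈ 959.51 mg.

960 mg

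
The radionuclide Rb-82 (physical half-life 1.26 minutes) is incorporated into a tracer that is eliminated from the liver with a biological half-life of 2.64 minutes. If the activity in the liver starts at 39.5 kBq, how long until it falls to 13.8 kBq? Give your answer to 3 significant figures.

1.29 minutes

1/t_eff = 1/t_phys + 1/t_biol = 1/1.26 + 1/2.64 = 1.1724 per minute.
t_eff = 1.26 × 2.64 / (1.26 + 2.64) ≈ 0.85292 minutes.
n = log₂(39.5/13.8) ≈ 1.5172; t = 1.5172 × 0.85292 ≈ 1.294 minutes.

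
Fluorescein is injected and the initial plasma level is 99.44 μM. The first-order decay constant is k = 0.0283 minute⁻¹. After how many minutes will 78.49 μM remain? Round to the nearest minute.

8 minutes

t½ = ln 2 / k = 0.69315 / 0.0283 ≈ 24.493 minutes.
Fraction remaining = 78.49/99.44 ≈ 0.78932.
n = log₂(99.44/78.49) = ln(1.2669)/ln 2 ≈ 0.34132 half-lives.
t = n × t½ = 0.34132 × 24.493 ≈ 8.3598 minutes.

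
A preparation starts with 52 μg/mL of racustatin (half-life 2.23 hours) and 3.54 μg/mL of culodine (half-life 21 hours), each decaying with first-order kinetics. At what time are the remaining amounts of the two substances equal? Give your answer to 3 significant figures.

9.67 hours

Set 52·(1/2)^(t/2.23) = 3.54·(1/2)^(t/21).
Taking log₂: log₂(52/3.54) = t·(1/2.23 − 1/21).
log₂(14.689) = 3.8767; 1/2.23 − 1/21 = 0.40081.
t = 3.8767 / 0.40081 ≈ 9.6721 hours.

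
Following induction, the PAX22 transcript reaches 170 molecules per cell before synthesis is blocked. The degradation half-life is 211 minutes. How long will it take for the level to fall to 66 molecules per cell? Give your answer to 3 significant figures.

288 minutes

Fraction remaining = 66/170 ≈ 0.38824.
n = log₂(170/66) = ln(2.5758)/ln 2 ≈ 1.365 half-lives.
t = n × t½ = 1.365 × 211 ≈ 288.01 minutes.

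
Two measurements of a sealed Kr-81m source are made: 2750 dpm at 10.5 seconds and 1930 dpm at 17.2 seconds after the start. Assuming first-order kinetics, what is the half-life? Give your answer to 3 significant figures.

Over Δt = 17.2 − 10.5 = 6.7 seconds, the level fell by a factor of 2750/1930 ≈ 1.4249.
n = log₂(1.4249) ≈ 0.51083 half-lives, so t½ = 6.7/0.51083 ≈ 13.116 seconds.

13.1 seconds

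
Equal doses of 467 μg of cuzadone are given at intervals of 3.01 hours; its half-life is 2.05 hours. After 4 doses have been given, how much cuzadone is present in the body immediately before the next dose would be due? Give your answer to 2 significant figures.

260 μg

The 4 doses were given 12.04, 9.03, 6.02, 3.01 hours ago.
Total = 467·(1/2)^(12.04/2.05) + 467·(1/2)^(9.03/2.05) + 467·(1/2)^(6.02/2.05) + 467·(1/2)^(3.01/2.05)
      = 7.9674 + 22.045 + 60.998 + 168.78 ≈ 259.79 μg.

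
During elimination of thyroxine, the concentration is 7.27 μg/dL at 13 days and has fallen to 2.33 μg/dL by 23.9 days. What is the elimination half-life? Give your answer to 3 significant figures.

6.64 days

Over Δt = 23.9 − 13 = 10.9 days, the level fell by a factor of 7.27/2.33 ≈ 3.1202.
n = log₂(3.1202) ≈ 1.6416 half-lives, so t½ = 10.9/1.6416 ≈ 6.6398 days.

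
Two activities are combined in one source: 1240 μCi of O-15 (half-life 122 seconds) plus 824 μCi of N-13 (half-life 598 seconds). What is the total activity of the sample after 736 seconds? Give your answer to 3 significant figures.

370 μCi

O-15: 1240 × (1/2)^(736/122) = 1240 × (1/2)^6.0328 ≈ 18.94 μCi.
N-13: 824 × (1/2)^(736/598) = 824 × (1/2)^1.2308 ≈ 351.1 μCi.
Total = 18.94 + 351.1 ≈ 370.04 μCi.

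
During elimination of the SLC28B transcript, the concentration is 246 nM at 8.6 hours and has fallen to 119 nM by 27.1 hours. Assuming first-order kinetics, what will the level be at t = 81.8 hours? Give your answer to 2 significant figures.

Over Δt = 27.1 − 8.6 = 18.5 hours, the level fell by a factor of 246/119 ≈ 2.0672.
n = log₂(2.0672) ≈ 1.0477 half-lives, so t½ = 18.5/1.0477 ≈ 17.658 hours.
From t = 27.1 to t = 81.8: 119 × (1/2)^((81.8−27.1)/17.658) ≈ 13.9 nM.

14 nM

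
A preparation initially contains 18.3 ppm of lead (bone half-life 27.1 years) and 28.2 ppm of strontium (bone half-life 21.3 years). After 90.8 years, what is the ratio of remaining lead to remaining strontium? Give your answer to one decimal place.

1.2

lead: 18.3 × (1/2)^(90.8/27.1) = 18.3 × (1/2)^3.3506 ≈ 1.794 ppm.
strontium: 28.2 × (1/2)^(90.8/21.3) = 28.2 × (1/2)^4.2629 ≈ 1.4689 ppm.
Ratio ≈ 1.794 / 1.4689 ≈ 1.2214.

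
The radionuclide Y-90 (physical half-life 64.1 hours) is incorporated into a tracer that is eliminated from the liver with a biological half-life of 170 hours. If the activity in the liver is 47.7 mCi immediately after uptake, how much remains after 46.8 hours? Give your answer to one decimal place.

1/t_eff = 1/t_phys + 1/t_biol = 1/64.1 + 1/170 = 0.021483 per hour.
t_eff = 64.1 × 170 / (64.1 + 170) ≈ 46.548 hours.
Remaining = 47.7 × (1/2)^(46.8/46.548) = 47.7 × (1/2)^1.0054 ≈ 23.761 mCi.

23.8 mCi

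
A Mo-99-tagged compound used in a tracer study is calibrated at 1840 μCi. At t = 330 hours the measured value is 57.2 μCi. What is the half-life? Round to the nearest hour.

66 hours

A/A₀ = 57.2/1840 ≈ 0.031087.
n = log₂(32.168) ≈ 5.0075 half-lives elapsed in 330 hours.
t½ = 330/5.0075 ≈ 65.901 hours.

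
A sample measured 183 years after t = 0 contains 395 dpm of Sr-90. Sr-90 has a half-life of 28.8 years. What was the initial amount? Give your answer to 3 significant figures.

32300 dpm

Number of half-lives elapsed: n = 183/28.8 ≈ 6.3542.
A₀ = A × 2^n = 395 × 2^6.3542 = 395 × 81.808 ≈ 32314 dpm.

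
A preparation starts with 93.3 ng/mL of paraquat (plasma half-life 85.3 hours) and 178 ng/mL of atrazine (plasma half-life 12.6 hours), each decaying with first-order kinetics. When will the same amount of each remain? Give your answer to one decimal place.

13.8 hours

Set 93.3·(1/2)^(t/85.3) = 178·(1/2)^(t/12.6).
Taking log₂: log₂(93.3/178) = t·(1/85.3 − 1/12.6).
log₂(0.52416) = -0.93193; 1/85.3 − 1/12.6 = -0.067642.
t = -0.93193 / -0.067642 ≈ 13.777 hours.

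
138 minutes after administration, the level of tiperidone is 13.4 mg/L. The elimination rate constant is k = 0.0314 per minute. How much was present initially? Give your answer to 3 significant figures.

t½ = ln 2 / k = 0.69315 / 0.0314 ≈ 22.075 minutes.
Number of half-lives elapsed: n = 138/22.075 ≈ 6.2515.
A₀ = A × 2^n = 13.4 × 2^6.2515 = 13.4 × 76.188 ≈ 1020.9 mg/L.

1020 mg/L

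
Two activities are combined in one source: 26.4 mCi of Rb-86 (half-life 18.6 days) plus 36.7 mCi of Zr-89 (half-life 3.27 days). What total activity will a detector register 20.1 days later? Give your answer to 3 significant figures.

13.0 mCi

Rb-86: 26.4 × (1/2)^(20.1/18.6) = 26.4 × (1/2)^1.0806 ≈ 12.482 mCi.
Zr-89: 36.7 × (1/2)^(20.1/3.27) = 36.7 × (1/2)^6.1468 ≈ 0.51796 mCi.
Total = 12.482 + 0.51796 ≈ 13 mCi.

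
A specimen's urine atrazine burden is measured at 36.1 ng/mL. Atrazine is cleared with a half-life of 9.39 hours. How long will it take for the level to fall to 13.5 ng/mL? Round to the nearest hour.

13 hours

Fraction remaining = 13.5/36.1 ≈ 0.37396.
n = log₂(36.1/13.5) = ln(2.6741)/ln 2 ≈ 1.419 half-lives.
t = n × t½ = 1.419 × 9.39 ≈ 13.325 hours.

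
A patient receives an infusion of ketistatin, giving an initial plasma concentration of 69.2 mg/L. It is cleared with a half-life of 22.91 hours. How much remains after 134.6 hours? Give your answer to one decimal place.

1.2 mg/L

Number of half-lives: n = 134.6/22.91 ≈ 5.8752.
Remaining = 69.2 × (1/2)^5.8752 = 69.2 × 0.017037 ≈ 1.179 mg/L.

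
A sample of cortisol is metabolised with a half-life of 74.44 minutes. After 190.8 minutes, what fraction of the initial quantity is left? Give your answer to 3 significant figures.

n = 190.8/74.44 ≈ 2.5631 half-lives.
Fraction remaining = (1/2)^2.5631 ≈ 0.16921.

0.169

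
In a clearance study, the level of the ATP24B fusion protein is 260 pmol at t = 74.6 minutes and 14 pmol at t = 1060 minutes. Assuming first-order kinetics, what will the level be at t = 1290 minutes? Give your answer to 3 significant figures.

7.08 pmol

Over Δt = 1060 − 74.6 = 985.4 minutes, the level fell by a factor of 260/14 ≈ 18.571.
n = log₂(18.571) ≈ 4.215 half-lives, so t½ = 985.4/4.215 ≈ 233.78 minutes.
From t = 1060 to t = 1290: 14 × (1/2)^((1290−1060)/233.78) ≈ 7.079 pmol.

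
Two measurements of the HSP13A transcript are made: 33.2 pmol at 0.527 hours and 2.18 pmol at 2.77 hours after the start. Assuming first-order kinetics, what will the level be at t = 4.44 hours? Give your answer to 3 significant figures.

Over Δt = 2.77 − 0.527 = 2.243 hours, the level fell by a factor of 33.2/2.18 ≈ 15.229.
n = log₂(15.229) ≈ 3.9288 half-lives, so t½ = 2.243/3.9288 ≈ 0.57091 hours.
From t = 2.77 to t = 4.44: 2.18 × (1/2)^((4.44−2.77)/0.57091) ≈ 0.28701 pmol.

0.287 pmol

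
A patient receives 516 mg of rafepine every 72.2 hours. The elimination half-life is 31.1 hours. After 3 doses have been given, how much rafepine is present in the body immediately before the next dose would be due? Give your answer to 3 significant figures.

The 3 doses were given 216.6, 144.4, 72.2 hours ago.
Total = 516·(1/2)^(216.6/31.1) + 516·(1/2)^(144.4/31.1) + 516·(1/2)^(72.2/31.1)
      = 4.1313 + 20.651 + 103.23 ≈ 128.01 mg.

128 mg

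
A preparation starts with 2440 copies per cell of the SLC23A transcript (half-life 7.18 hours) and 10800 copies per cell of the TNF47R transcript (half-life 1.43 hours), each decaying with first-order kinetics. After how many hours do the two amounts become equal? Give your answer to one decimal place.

3.8 hours

Set 2440·(1/2)^(t/7.18) = 10800·(1/2)^(t/1.43).
Taking log₂: log₂(2440/10800) = t·(1/7.18 − 1/1.43).
log₂(0.22593) = -2.1461; 1/7.18 − 1/1.43 = -0.56002.
t = -2.1461 / -0.56002 ≈ 3.8321 hours.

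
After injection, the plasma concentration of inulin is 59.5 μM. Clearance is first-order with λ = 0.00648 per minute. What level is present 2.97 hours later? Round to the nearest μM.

t½ = ln 2 / λ = 0.69315 / 0.00648 ≈ 106.97 minutes.
Convert the elapsed time: 2.97 hours = 178.2 minutes.
Number of half-lives: n = 178.2/106.97 ≈ 1.6659.
Remaining = 59.5 × (1/2)^1.6659 = 59.5 × 0.31514 ≈ 18.751 μM.

19 μM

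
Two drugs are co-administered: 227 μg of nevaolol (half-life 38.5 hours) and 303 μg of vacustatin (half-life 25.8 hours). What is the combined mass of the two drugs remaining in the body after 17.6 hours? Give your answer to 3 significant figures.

nevaolol: 227 × (1/2)^(17.6/38.5) = 227 × (1/2)^0.45714 ≈ 165.35 μg.
vacustatin: 303 × (1/2)^(17.6/25.8) = 303 × (1/2)^0.68217 ≈ 188.84 μg.
Total = 165.35 + 188.84 ≈ 354.19 μg.

354 μg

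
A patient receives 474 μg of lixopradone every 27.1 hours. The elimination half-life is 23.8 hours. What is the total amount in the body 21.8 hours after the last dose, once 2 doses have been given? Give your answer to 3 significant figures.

The 2 doses were given 48.9, 21.8 hours ago.
Total = 474·(1/2)^(48.9/23.8) + 474·(1/2)^(21.8/23.8)
      = 114.1 + 251.21 ≈ 365.31 μg.

365 μg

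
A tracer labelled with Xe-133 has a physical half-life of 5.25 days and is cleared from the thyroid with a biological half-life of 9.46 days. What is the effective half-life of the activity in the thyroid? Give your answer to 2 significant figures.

1/t_eff = 1/t_phys + 1/t_biol = 1/5.25 + 1/9.46 = 0.29618 per day.
t_eff = 5.25 × 9.46 / (5.25 + 9.46) ≈ 3.3763 days.

3.4 days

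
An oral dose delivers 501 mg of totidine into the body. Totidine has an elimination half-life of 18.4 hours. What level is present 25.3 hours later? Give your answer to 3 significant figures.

193 mg

Number of half-lives: n = 25.3/18.4 ≈ 1.375.
Remaining = 501 × (1/2)^1.375 = 501 × 0.38555 ≈ 193.16 mg.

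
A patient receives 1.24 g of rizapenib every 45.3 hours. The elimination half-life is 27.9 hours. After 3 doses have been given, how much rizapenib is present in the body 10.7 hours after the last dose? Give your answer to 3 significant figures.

1.36 g

The 3 doses were given 101.3, 56, 10.7 hours ago.
Total = 1.24·(1/2)^(101.3/27.9) + 1.24·(1/2)^(56/27.9) + 1.24·(1/2)^(10.7/27.9)
      = 0.1001 + 0.30846 + 0.95055 ≈ 1.3591 g.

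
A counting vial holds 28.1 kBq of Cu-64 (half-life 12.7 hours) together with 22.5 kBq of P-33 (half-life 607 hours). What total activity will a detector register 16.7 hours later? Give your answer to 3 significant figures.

Cu-64: 28.1 × (1/2)^(16.7/12.7) = 28.1 × (1/2)^1.315 ≈ 11.294 kBq.
P-33: 22.5 × (1/2)^(16.7/607) = 22.5 × (1/2)^0.027512 ≈ 22.075 kBq.
Total = 11.294 + 22.075 ≈ 33.369 kBq.

33.4 kBq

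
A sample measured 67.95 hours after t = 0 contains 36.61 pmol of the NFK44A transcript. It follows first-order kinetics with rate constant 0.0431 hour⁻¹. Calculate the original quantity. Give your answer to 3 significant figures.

685 pmol

t½ = ln 2 / λ = 0.69315 / 0.0431 ≈ 16.082 hours.
Number of half-lives elapsed: n = 67.95/16.082 ≈ 4.2251.
A₀ = A × 2^n = 36.61 × 2^4.2251 = 36.61 × 18.702 ≈ 684.69 pmol.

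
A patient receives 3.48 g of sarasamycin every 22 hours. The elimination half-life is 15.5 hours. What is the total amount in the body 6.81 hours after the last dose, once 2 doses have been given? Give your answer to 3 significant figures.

3.53 g

The 2 doses were given 28.81, 6.81 hours ago.
Total = 3.48·(1/2)^(28.81/15.5) + 3.48·(1/2)^(6.81/15.5)
      = 0.95952 + 2.5664 ≈ 3.5259 g.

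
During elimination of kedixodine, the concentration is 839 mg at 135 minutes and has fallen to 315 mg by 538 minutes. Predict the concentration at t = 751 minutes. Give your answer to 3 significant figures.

Over Δt = 538 − 135 = 403 minutes, the level fell by a factor of 839/315 ≈ 2.6635.
n = log₂(2.6635) ≈ 1.4133 half-lives, so t½ = 403/1.4133 ≈ 285.14 minutes.
From t = 538 to t = 751: 315 × (1/2)^((751−538)/285.14) ≈ 187.69 mg.

188 mg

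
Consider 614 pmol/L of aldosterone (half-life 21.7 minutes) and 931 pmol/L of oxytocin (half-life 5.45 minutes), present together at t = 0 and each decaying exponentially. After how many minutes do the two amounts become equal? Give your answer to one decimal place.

4.4 minutes

Set 614·(1/2)^(t/21.7) = 931·(1/2)^(t/5.45).
Taking log₂: log₂(614/931) = t·(1/21.7 − 1/5.45).
log₂(0.65951) = -0.60054; 1/21.7 − 1/5.45 = -0.1374.
t = -0.60054 / -0.1374 ≈ 4.3707 minutes.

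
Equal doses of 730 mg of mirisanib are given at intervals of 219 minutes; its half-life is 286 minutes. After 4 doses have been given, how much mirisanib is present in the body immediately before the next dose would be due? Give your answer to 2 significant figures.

920 mg

The 4 doses were given 876, 657, 438, 219 minutes ago.
Total = 730·(1/2)^(876/286) + 730·(1/2)^(657/286) + 730·(1/2)^(438/286) + 730·(1/2)^(219/286)
      = 87.355 + 148.52 + 252.53 + 429.35 ≈ 917.76 mg.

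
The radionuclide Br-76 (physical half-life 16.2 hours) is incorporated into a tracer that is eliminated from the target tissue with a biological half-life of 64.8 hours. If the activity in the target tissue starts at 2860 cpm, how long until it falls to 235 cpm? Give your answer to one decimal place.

46.7 hours

1/t_eff = 1/t_phys + 1/t_biol = 1/16.2 + 1/64.8 = 0.07716 per hour.
t_eff = 16.2 × 64.8 / (16.2 + 64.8) ≈ 12.96 hours.
n = log₂(2860/235) ≈ 3.6053; t = 3.6053 × 12.96 ≈ 46.724 hours.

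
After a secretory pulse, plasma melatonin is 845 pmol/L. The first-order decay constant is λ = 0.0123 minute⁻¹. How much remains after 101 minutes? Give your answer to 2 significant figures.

240 pmol/L

t½ = ln 2 / λ = 0.69315 / 0.0123 ≈ 56.353 minutes.
Number of half-lives: n = 101/56.353 ≈ 1.7923.
Remaining = 845 × (1/2)^1.7923 = 845 × 0.28872 ≈ 243.97 pmol/L.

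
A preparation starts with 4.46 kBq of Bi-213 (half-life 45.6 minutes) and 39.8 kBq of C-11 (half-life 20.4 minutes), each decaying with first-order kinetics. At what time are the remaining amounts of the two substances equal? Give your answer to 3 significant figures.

Set 4.46·(1/2)^(t/45.6) = 39.8·(1/2)^(t/20.4).
Taking log₂: log₂(4.46/39.8) = t·(1/45.6 − 1/20.4).
log₂(0.11206) = -3.1577; 1/45.6 − 1/20.4 = -0.02709.
t = -3.1577 / -0.02709 ≈ 116.56 minutes.

117 minutes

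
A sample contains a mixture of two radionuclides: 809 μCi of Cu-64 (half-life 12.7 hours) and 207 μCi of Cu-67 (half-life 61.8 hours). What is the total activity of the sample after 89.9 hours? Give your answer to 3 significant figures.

81.5 μCi

Cu-64: 809 × (1/2)^(89.9/12.7) = 809 × (1/2)^7.0787 ≈ 5.9846 μCi.
Cu-67: 207 × (1/2)^(89.9/61.8) = 207 × (1/2)^1.4547 ≈ 75.52 μCi.
Total = 5.9846 + 75.52 ≈ 81.505 μCi.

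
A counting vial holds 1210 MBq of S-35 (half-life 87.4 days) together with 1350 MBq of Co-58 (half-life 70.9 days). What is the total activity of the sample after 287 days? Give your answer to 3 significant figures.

S-35: 1210 × (1/2)^(287/87.4) = 1210 × (1/2)^3.2838 ≈ 124.24 MBq.
Co-58: 1350 × (1/2)^(287/70.9) = 1350 × (1/2)^4.048 ≈ 81.616 MBq.
Total = 124.24 + 81.616 ≈ 205.86 MBq.

206 MBq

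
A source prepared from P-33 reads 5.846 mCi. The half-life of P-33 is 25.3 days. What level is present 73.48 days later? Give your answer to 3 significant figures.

Number of half-lives: n = 73.48/25.3 ≈ 2.9043.
Remaining = 5.846 × (1/2)^2.9043 = 5.846 × 0.13357 ≈ 0.78084 mCi.

0.781 mCi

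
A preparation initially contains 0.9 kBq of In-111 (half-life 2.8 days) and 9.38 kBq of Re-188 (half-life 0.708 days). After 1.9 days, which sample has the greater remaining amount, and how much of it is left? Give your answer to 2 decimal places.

Re-188, 1.46 kBq

In-111: 0.9 × (1/2)^0.67857 ≈ 0.56231 kBq.
Re-188: 9.38 × (1/2)^2.6836 ≈ 1.46 kBq.
Re-188 has more remaining, at ≈ 1.46 kBq.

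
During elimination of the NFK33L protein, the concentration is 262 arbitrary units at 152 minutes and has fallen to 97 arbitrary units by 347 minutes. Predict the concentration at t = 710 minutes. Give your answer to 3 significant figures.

15.3 arbitrary units

Over Δt = 347 − 152 = 195 minutes, the level fell by a factor of 262/97 ≈ 2.701.
n = log₂(2.701) ≈ 1.4335 half-lives, so t½ = 195/1.4335 ≈ 136.03 minutes.
From t = 347 to t = 710: 97 × (1/2)^((710−347)/136.03) ≈ 15.257 arbitrary units.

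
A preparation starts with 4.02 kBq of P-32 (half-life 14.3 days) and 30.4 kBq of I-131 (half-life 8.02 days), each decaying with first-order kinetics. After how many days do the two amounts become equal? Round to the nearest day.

Set 4.02·(1/2)^(t/14.3) = 30.4·(1/2)^(t/8.02).
Taking log₂: log₂(4.02/30.4) = t·(1/14.3 − 1/8.02).
log₂(0.13224) = -2.9188; 1/14.3 − 1/8.02 = -0.054758.
t = -2.9188 / -0.054758 ≈ 53.303 days.

53 days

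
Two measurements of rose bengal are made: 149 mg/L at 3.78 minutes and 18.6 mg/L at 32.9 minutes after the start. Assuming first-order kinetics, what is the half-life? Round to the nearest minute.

10 minutes

Over Δt = 32.9 − 3.78 = 29.12 minutes, the level fell by a factor of 149/18.6 ≈ 8.0108.
n = log₂(8.0108) ≈ 3.0019 half-lives, so t½ = 29.12/3.0019 ≈ 9.7004 minutes.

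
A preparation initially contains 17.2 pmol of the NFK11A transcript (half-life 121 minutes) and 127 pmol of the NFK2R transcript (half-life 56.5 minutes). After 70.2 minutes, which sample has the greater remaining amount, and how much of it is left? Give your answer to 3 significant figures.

NFK2R transcript, 53.7 pmol

NFK11A transcript: 17.2 × (1/2)^0.58017 ≈ 11.505 pmol.
NFK2R transcript: 127 × (1/2)^1.2425 ≈ 53.676 pmol.
NFK2R transcript has more remaining, at ≈ 53.676 pmol.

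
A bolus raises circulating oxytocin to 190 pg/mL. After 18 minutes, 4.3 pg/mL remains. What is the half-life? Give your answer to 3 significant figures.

3.29 minutes

A/A₀ = 4.3/190 ≈ 0.022632.
n = log₂(44.186) ≈ 5.4655 half-lives elapsed in 18 minutes.
t½ = 18/5.4655 ≈ 3.2934 minutes.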